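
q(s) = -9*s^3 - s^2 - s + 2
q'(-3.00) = -238.00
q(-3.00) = 239.00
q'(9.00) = -2206.00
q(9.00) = -6649.00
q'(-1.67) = -72.96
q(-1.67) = 42.80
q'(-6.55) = -1146.27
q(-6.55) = 2494.75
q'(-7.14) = -1363.17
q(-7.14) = 3234.11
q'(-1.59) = -66.08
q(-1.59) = 37.24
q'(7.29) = -1450.47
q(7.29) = -3545.22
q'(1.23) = -44.31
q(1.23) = -17.49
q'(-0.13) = -1.20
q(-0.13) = 2.13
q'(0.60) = -11.92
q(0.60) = -0.90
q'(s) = -27*s^2 - 2*s - 1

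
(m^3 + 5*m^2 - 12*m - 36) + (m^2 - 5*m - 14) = m^3 + 6*m^2 - 17*m - 50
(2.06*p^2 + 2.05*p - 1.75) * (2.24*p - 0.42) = 4.6144*p^3 + 3.7268*p^2 - 4.781*p + 0.735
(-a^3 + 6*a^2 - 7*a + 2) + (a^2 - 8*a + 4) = -a^3 + 7*a^2 - 15*a + 6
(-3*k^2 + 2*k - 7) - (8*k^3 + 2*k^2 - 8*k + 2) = -8*k^3 - 5*k^2 + 10*k - 9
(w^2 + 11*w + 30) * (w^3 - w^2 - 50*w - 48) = w^5 + 10*w^4 - 31*w^3 - 628*w^2 - 2028*w - 1440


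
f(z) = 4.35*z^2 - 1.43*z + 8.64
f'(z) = 8.7*z - 1.43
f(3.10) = 46.01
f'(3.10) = 25.54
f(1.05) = 11.93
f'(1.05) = 7.70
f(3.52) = 57.50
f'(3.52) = 29.19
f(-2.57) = 41.05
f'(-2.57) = -23.79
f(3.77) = 65.08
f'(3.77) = 31.37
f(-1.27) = 17.47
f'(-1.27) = -12.48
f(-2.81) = 47.01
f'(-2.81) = -25.88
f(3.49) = 56.63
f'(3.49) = 28.93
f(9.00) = 348.12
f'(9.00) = 76.87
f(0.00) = 8.64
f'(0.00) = -1.43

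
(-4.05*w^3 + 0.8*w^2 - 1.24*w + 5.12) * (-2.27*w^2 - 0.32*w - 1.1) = 9.1935*w^5 - 0.52*w^4 + 7.0138*w^3 - 12.1056*w^2 - 0.2744*w - 5.632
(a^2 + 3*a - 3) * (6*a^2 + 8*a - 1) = 6*a^4 + 26*a^3 + 5*a^2 - 27*a + 3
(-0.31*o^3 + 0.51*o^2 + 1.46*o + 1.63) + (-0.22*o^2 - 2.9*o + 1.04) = -0.31*o^3 + 0.29*o^2 - 1.44*o + 2.67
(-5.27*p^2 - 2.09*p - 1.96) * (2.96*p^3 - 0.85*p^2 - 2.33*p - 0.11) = -15.5992*p^5 - 1.7069*p^4 + 8.254*p^3 + 7.1154*p^2 + 4.7967*p + 0.2156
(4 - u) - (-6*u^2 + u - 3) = 6*u^2 - 2*u + 7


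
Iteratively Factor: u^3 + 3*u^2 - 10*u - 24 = (u + 2)*(u^2 + u - 12) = (u + 2)*(u + 4)*(u - 3)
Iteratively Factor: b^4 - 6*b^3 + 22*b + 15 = (b - 5)*(b^3 - b^2 - 5*b - 3) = (b - 5)*(b + 1)*(b^2 - 2*b - 3) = (b - 5)*(b - 3)*(b + 1)*(b + 1)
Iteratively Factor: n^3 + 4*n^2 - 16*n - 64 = (n - 4)*(n^2 + 8*n + 16) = (n - 4)*(n + 4)*(n + 4)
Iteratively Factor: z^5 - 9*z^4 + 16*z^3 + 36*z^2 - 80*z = (z + 2)*(z^4 - 11*z^3 + 38*z^2 - 40*z) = z*(z + 2)*(z^3 - 11*z^2 + 38*z - 40) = z*(z - 5)*(z + 2)*(z^2 - 6*z + 8) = z*(z - 5)*(z - 2)*(z + 2)*(z - 4)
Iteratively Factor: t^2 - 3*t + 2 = (t - 1)*(t - 2)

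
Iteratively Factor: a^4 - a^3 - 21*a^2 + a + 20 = (a - 5)*(a^3 + 4*a^2 - a - 4) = (a - 5)*(a - 1)*(a^2 + 5*a + 4) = (a - 5)*(a - 1)*(a + 1)*(a + 4)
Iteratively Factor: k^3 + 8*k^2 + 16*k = (k + 4)*(k^2 + 4*k) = (k + 4)^2*(k)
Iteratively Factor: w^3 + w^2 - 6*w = (w + 3)*(w^2 - 2*w) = w*(w + 3)*(w - 2)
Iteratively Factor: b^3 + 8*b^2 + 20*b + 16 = (b + 2)*(b^2 + 6*b + 8) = (b + 2)^2*(b + 4)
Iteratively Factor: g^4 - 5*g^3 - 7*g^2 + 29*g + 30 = (g + 2)*(g^3 - 7*g^2 + 7*g + 15) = (g - 3)*(g + 2)*(g^2 - 4*g - 5) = (g - 3)*(g + 1)*(g + 2)*(g - 5)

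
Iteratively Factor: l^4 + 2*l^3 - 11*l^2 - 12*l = (l + 1)*(l^3 + l^2 - 12*l) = (l - 3)*(l + 1)*(l^2 + 4*l) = l*(l - 3)*(l + 1)*(l + 4)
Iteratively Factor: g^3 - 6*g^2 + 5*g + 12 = (g - 3)*(g^2 - 3*g - 4) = (g - 3)*(g + 1)*(g - 4)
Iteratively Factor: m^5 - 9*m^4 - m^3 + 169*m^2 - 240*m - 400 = (m + 4)*(m^4 - 13*m^3 + 51*m^2 - 35*m - 100) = (m - 5)*(m + 4)*(m^3 - 8*m^2 + 11*m + 20) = (m - 5)*(m + 1)*(m + 4)*(m^2 - 9*m + 20) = (m - 5)*(m - 4)*(m + 1)*(m + 4)*(m - 5)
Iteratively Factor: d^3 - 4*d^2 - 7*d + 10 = (d + 2)*(d^2 - 6*d + 5) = (d - 1)*(d + 2)*(d - 5)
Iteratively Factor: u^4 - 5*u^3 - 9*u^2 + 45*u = (u - 5)*(u^3 - 9*u) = (u - 5)*(u + 3)*(u^2 - 3*u) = (u - 5)*(u - 3)*(u + 3)*(u)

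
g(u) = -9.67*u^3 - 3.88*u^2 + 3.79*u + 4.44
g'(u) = -29.01*u^2 - 7.76*u + 3.79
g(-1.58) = 26.91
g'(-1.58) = -56.37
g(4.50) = -938.25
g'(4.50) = -618.58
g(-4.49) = 784.52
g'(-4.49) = -546.21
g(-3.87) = 492.14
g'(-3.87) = -400.66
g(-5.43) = 1417.65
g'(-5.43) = -809.43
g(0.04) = 4.58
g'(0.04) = 3.43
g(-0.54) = 2.78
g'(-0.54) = -0.48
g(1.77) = -54.63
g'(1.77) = -100.83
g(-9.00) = 6705.48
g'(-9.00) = -2276.18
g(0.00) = 4.44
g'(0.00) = 3.79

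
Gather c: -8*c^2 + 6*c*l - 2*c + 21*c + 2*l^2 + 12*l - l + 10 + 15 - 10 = -8*c^2 + c*(6*l + 19) + 2*l^2 + 11*l + 15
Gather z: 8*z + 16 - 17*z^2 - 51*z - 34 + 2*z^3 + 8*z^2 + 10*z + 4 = 2*z^3 - 9*z^2 - 33*z - 14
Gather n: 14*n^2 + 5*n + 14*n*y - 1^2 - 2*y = 14*n^2 + n*(14*y + 5) - 2*y - 1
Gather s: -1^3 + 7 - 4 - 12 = -10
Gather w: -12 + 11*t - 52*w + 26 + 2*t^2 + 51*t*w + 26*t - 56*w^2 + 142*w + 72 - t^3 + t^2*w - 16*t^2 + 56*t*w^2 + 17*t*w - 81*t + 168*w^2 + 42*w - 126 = -t^3 - 14*t^2 - 44*t + w^2*(56*t + 112) + w*(t^2 + 68*t + 132) - 40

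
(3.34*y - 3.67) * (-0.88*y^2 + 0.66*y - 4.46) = -2.9392*y^3 + 5.434*y^2 - 17.3186*y + 16.3682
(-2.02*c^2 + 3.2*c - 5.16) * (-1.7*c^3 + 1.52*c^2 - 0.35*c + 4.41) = 3.434*c^5 - 8.5104*c^4 + 14.343*c^3 - 17.8714*c^2 + 15.918*c - 22.7556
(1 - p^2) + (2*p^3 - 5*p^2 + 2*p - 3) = 2*p^3 - 6*p^2 + 2*p - 2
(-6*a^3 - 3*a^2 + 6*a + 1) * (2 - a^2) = 6*a^5 + 3*a^4 - 18*a^3 - 7*a^2 + 12*a + 2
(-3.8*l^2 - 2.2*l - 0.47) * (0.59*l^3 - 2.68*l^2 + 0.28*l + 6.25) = -2.242*l^5 + 8.886*l^4 + 4.5547*l^3 - 23.1064*l^2 - 13.8816*l - 2.9375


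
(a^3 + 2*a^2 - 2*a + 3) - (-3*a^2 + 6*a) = a^3 + 5*a^2 - 8*a + 3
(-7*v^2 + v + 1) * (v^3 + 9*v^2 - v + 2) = -7*v^5 - 62*v^4 + 17*v^3 - 6*v^2 + v + 2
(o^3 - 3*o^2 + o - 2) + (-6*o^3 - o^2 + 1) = -5*o^3 - 4*o^2 + o - 1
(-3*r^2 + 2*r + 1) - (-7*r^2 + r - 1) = 4*r^2 + r + 2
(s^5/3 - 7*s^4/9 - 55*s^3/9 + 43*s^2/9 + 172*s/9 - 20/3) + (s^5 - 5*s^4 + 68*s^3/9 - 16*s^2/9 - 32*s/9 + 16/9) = 4*s^5/3 - 52*s^4/9 + 13*s^3/9 + 3*s^2 + 140*s/9 - 44/9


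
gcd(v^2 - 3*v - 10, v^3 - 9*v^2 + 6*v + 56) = v + 2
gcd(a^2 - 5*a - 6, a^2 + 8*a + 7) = a + 1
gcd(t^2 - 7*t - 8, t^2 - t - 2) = t + 1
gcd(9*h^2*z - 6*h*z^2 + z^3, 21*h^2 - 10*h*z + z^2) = -3*h + z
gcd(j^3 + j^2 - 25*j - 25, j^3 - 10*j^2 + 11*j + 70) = j - 5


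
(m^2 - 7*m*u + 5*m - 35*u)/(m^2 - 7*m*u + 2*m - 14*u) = (m + 5)/(m + 2)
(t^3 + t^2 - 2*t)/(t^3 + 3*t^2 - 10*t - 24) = t*(t - 1)/(t^2 + t - 12)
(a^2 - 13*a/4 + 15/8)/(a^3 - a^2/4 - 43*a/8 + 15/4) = (2*a - 5)/(2*a^2 + a - 10)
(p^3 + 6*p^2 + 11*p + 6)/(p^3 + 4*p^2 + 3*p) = (p + 2)/p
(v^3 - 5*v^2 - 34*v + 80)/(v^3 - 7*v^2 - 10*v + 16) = (v^2 + 3*v - 10)/(v^2 + v - 2)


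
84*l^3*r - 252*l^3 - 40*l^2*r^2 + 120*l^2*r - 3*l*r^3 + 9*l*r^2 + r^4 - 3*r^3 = (-7*l + r)*(-2*l + r)*(6*l + r)*(r - 3)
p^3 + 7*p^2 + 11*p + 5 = (p + 1)^2*(p + 5)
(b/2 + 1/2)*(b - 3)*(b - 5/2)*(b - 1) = b^4/2 - 11*b^3/4 + 13*b^2/4 + 11*b/4 - 15/4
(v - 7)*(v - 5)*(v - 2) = v^3 - 14*v^2 + 59*v - 70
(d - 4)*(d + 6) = d^2 + 2*d - 24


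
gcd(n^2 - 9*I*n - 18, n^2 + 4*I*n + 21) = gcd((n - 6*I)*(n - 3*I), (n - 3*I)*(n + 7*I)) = n - 3*I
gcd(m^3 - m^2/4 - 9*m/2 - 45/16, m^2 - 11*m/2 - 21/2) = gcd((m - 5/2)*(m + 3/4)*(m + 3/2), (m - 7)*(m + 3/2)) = m + 3/2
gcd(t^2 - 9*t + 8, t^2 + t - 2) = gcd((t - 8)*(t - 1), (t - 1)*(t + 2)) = t - 1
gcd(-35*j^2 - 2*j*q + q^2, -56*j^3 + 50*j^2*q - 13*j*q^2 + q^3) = -7*j + q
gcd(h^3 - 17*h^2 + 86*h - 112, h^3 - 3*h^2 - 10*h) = 1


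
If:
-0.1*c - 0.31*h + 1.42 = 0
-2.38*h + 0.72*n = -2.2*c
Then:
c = 3.67347826086957 - 0.242608695652174*n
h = 0.0782608695652174*n + 3.39565217391304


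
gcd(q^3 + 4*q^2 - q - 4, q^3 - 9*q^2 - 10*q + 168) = q + 4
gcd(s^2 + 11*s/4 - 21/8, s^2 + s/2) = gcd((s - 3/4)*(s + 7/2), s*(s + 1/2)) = 1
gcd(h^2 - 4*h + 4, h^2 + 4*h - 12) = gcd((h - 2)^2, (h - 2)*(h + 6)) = h - 2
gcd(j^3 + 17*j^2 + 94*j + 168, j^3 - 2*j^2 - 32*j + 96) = j + 6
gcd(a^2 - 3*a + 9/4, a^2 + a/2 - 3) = a - 3/2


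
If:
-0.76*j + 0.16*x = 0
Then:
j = 0.210526315789474*x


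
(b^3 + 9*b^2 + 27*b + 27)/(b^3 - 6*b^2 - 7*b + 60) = (b^2 + 6*b + 9)/(b^2 - 9*b + 20)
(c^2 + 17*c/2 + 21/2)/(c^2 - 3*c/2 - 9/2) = (c + 7)/(c - 3)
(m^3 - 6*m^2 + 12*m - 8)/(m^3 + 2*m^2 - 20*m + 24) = (m - 2)/(m + 6)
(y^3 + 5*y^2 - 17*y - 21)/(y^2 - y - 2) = (y^2 + 4*y - 21)/(y - 2)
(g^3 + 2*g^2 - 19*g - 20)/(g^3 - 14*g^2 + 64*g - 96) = (g^2 + 6*g + 5)/(g^2 - 10*g + 24)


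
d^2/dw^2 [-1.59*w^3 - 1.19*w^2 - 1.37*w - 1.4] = -9.54*w - 2.38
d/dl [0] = 0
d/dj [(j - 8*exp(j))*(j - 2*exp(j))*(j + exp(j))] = -9*j^2*exp(j) + 3*j^2 + 12*j*exp(2*j) - 18*j*exp(j) + 48*exp(3*j) + 6*exp(2*j)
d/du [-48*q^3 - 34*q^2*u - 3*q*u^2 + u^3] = -34*q^2 - 6*q*u + 3*u^2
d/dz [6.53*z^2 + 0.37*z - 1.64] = 13.06*z + 0.37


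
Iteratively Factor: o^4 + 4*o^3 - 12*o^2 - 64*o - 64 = (o - 4)*(o^3 + 8*o^2 + 20*o + 16) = (o - 4)*(o + 2)*(o^2 + 6*o + 8) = (o - 4)*(o + 2)^2*(o + 4)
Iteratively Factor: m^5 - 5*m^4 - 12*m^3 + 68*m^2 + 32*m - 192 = (m - 4)*(m^4 - m^3 - 16*m^2 + 4*m + 48) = (m - 4)*(m + 2)*(m^3 - 3*m^2 - 10*m + 24) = (m - 4)^2*(m + 2)*(m^2 + m - 6) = (m - 4)^2*(m + 2)*(m + 3)*(m - 2)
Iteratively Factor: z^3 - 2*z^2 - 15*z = (z + 3)*(z^2 - 5*z) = z*(z + 3)*(z - 5)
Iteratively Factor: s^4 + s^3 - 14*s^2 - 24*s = (s + 3)*(s^3 - 2*s^2 - 8*s) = (s - 4)*(s + 3)*(s^2 + 2*s) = (s - 4)*(s + 2)*(s + 3)*(s)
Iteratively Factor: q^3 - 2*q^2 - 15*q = (q + 3)*(q^2 - 5*q) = (q - 5)*(q + 3)*(q)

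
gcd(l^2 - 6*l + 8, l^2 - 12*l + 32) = l - 4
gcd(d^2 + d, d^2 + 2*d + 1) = d + 1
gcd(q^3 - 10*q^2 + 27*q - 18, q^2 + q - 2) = q - 1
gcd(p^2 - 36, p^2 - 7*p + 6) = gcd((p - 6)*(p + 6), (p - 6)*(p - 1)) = p - 6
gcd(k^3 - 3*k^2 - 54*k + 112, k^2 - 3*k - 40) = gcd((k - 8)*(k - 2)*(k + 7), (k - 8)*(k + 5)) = k - 8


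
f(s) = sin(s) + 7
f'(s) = cos(s)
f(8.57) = 7.75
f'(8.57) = -0.66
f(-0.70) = 6.36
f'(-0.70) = 0.76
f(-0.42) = 6.59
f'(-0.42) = 0.91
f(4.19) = 6.13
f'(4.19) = -0.50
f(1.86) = 7.96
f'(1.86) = -0.29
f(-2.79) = 6.66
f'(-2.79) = -0.94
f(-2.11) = 6.14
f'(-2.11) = -0.51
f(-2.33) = 6.27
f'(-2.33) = -0.69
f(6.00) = 6.72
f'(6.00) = 0.96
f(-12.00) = 7.54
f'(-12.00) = 0.84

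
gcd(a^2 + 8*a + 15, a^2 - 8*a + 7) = 1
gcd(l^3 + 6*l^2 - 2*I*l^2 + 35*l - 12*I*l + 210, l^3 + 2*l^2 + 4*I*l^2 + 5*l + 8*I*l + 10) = l + 5*I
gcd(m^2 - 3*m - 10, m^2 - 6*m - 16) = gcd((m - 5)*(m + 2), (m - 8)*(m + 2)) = m + 2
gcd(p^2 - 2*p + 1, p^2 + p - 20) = 1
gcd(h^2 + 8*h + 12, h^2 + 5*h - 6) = h + 6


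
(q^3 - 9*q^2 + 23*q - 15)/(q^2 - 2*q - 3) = (q^2 - 6*q + 5)/(q + 1)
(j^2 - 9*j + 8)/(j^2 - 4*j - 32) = (j - 1)/(j + 4)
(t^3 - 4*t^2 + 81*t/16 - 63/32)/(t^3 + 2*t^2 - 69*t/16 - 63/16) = (8*t^2 - 18*t + 9)/(2*(4*t^2 + 15*t + 9))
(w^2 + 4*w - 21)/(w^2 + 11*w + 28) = (w - 3)/(w + 4)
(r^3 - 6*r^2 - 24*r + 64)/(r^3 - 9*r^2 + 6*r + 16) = (r + 4)/(r + 1)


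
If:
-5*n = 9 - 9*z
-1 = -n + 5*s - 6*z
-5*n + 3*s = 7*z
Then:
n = -180/283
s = 127/283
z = 183/283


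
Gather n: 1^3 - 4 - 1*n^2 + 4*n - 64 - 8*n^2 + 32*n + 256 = -9*n^2 + 36*n + 189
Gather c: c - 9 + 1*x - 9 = c + x - 18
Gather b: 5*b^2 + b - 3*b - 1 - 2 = 5*b^2 - 2*b - 3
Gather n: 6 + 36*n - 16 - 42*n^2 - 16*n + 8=-42*n^2 + 20*n - 2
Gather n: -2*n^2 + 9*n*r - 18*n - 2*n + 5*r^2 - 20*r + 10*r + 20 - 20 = -2*n^2 + n*(9*r - 20) + 5*r^2 - 10*r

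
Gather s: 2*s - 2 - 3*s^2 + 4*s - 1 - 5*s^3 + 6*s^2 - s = -5*s^3 + 3*s^2 + 5*s - 3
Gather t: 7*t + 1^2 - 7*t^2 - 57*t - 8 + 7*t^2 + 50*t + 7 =0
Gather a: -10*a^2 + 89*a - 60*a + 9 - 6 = -10*a^2 + 29*a + 3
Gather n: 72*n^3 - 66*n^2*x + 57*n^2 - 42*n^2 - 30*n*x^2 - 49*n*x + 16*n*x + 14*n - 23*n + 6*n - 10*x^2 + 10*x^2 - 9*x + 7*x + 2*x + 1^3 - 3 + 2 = 72*n^3 + n^2*(15 - 66*x) + n*(-30*x^2 - 33*x - 3)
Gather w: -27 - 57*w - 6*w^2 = -6*w^2 - 57*w - 27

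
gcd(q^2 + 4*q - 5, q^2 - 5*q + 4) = q - 1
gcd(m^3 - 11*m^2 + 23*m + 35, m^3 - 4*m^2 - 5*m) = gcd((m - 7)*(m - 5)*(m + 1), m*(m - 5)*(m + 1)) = m^2 - 4*m - 5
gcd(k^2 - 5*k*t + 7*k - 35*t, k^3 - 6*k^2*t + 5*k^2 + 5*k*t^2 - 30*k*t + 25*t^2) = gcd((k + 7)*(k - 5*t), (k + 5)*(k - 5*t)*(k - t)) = -k + 5*t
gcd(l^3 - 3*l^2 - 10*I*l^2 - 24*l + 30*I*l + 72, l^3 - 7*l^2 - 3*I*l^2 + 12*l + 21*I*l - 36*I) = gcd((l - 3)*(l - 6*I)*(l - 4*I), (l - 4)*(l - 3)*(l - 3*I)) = l - 3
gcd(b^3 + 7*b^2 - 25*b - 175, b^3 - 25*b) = b^2 - 25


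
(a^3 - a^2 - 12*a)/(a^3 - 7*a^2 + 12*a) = (a + 3)/(a - 3)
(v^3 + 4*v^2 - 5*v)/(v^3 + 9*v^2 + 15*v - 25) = v/(v + 5)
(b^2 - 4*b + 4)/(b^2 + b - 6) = (b - 2)/(b + 3)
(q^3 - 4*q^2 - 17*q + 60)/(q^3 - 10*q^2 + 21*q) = (q^2 - q - 20)/(q*(q - 7))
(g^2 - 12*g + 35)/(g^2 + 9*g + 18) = (g^2 - 12*g + 35)/(g^2 + 9*g + 18)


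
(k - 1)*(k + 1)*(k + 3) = k^3 + 3*k^2 - k - 3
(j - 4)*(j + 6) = j^2 + 2*j - 24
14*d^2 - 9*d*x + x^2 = (-7*d + x)*(-2*d + x)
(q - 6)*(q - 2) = q^2 - 8*q + 12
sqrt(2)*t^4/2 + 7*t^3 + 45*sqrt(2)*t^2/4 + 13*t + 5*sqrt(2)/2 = (t + sqrt(2)/2)*(t + sqrt(2))*(t + 5*sqrt(2))*(sqrt(2)*t/2 + 1/2)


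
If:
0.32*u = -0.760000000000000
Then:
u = -2.38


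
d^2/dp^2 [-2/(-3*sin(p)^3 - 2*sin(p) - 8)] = 2*(-81*sin(p)^6 + 96*sin(p)^4 + 216*sin(p)^3 + 32*sin(p)^2 - 128*sin(p) + 8)/(3*sin(p)^3 + 2*sin(p) + 8)^3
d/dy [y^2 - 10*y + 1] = 2*y - 10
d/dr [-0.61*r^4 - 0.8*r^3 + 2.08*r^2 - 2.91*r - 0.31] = -2.44*r^3 - 2.4*r^2 + 4.16*r - 2.91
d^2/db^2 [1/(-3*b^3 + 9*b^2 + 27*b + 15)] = 4*(-b^2 + 6*b - 11)/(b^7 - 11*b^6 + 21*b^5 + 89*b^4 - 109*b^3 - 465*b^2 - 425*b - 125)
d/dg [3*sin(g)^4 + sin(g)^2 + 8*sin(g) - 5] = 2*(6*sin(g)^3 + sin(g) + 4)*cos(g)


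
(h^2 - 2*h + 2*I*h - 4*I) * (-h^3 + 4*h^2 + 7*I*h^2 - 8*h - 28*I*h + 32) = -h^5 + 6*h^4 + 5*I*h^4 - 30*h^3 - 30*I*h^3 + 132*h^2 + 24*I*h^2 - 176*h + 96*I*h - 128*I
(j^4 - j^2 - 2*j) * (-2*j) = -2*j^5 + 2*j^3 + 4*j^2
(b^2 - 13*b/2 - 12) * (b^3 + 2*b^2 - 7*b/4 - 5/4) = b^5 - 9*b^4/2 - 107*b^3/4 - 111*b^2/8 + 233*b/8 + 15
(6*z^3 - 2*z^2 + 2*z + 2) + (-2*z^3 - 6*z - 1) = 4*z^3 - 2*z^2 - 4*z + 1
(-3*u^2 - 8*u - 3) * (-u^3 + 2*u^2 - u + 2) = 3*u^5 + 2*u^4 - 10*u^3 - 4*u^2 - 13*u - 6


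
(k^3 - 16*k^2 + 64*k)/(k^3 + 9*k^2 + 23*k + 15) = k*(k^2 - 16*k + 64)/(k^3 + 9*k^2 + 23*k + 15)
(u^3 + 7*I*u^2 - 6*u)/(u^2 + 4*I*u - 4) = u*(u^2 + 7*I*u - 6)/(u^2 + 4*I*u - 4)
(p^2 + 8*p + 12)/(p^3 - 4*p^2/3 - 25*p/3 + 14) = 3*(p^2 + 8*p + 12)/(3*p^3 - 4*p^2 - 25*p + 42)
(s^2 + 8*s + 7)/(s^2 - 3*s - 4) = (s + 7)/(s - 4)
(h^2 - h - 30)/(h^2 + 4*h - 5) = (h - 6)/(h - 1)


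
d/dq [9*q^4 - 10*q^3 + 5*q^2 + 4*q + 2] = 36*q^3 - 30*q^2 + 10*q + 4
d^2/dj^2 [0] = 0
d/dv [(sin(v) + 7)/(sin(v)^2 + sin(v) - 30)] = (-14*sin(v) + cos(v)^2 - 38)*cos(v)/(sin(v)^2 + sin(v) - 30)^2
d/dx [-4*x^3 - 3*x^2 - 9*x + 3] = -12*x^2 - 6*x - 9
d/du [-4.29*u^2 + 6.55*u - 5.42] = 6.55 - 8.58*u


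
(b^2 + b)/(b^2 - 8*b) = (b + 1)/(b - 8)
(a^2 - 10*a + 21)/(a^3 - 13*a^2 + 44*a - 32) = (a^2 - 10*a + 21)/(a^3 - 13*a^2 + 44*a - 32)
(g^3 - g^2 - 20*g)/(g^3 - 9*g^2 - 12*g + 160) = g/(g - 8)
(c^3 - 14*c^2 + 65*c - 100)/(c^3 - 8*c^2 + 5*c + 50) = (c - 4)/(c + 2)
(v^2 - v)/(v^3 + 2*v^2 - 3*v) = 1/(v + 3)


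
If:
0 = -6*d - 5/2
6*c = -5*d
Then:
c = 25/72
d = -5/12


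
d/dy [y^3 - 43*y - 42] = 3*y^2 - 43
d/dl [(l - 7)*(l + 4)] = 2*l - 3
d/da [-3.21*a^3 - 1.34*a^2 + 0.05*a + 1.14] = -9.63*a^2 - 2.68*a + 0.05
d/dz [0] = 0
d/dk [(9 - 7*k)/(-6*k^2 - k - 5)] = (42*k^2 + 7*k - (7*k - 9)*(12*k + 1) + 35)/(6*k^2 + k + 5)^2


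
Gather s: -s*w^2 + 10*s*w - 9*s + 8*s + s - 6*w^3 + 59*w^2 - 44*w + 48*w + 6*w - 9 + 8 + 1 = s*(-w^2 + 10*w) - 6*w^3 + 59*w^2 + 10*w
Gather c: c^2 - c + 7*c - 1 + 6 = c^2 + 6*c + 5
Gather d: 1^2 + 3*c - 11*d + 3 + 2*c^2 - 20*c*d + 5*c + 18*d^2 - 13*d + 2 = 2*c^2 + 8*c + 18*d^2 + d*(-20*c - 24) + 6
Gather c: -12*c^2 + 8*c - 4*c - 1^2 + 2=-12*c^2 + 4*c + 1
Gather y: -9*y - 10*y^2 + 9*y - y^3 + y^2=-y^3 - 9*y^2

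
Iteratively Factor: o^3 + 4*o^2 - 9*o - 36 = (o - 3)*(o^2 + 7*o + 12) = (o - 3)*(o + 4)*(o + 3)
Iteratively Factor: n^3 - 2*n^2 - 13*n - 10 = (n + 1)*(n^2 - 3*n - 10) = (n - 5)*(n + 1)*(n + 2)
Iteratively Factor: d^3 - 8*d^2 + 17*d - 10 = (d - 5)*(d^2 - 3*d + 2) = (d - 5)*(d - 1)*(d - 2)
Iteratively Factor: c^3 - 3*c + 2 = (c - 1)*(c^2 + c - 2) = (c - 1)*(c + 2)*(c - 1)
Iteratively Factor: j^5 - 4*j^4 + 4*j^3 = (j - 2)*(j^4 - 2*j^3) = j*(j - 2)*(j^3 - 2*j^2) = j^2*(j - 2)*(j^2 - 2*j) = j^2*(j - 2)^2*(j)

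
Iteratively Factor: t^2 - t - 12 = (t + 3)*(t - 4)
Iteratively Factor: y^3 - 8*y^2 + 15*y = (y - 5)*(y^2 - 3*y) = y*(y - 5)*(y - 3)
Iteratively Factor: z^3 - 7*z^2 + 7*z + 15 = (z - 3)*(z^2 - 4*z - 5) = (z - 5)*(z - 3)*(z + 1)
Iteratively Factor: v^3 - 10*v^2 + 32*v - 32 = (v - 4)*(v^2 - 6*v + 8) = (v - 4)*(v - 2)*(v - 4)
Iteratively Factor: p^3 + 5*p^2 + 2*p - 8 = (p + 2)*(p^2 + 3*p - 4) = (p - 1)*(p + 2)*(p + 4)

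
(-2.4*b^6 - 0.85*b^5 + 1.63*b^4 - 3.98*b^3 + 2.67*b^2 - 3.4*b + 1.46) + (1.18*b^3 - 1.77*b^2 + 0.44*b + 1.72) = -2.4*b^6 - 0.85*b^5 + 1.63*b^4 - 2.8*b^3 + 0.9*b^2 - 2.96*b + 3.18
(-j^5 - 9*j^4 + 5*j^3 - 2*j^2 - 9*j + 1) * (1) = -j^5 - 9*j^4 + 5*j^3 - 2*j^2 - 9*j + 1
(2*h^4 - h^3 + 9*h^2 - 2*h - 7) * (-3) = -6*h^4 + 3*h^3 - 27*h^2 + 6*h + 21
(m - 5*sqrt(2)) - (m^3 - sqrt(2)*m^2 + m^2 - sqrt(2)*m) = -m^3 - m^2 + sqrt(2)*m^2 + m + sqrt(2)*m - 5*sqrt(2)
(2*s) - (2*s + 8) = -8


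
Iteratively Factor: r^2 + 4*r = (r)*(r + 4)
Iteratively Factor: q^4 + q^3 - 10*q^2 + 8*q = (q - 1)*(q^3 + 2*q^2 - 8*q) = (q - 1)*(q + 4)*(q^2 - 2*q) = q*(q - 1)*(q + 4)*(q - 2)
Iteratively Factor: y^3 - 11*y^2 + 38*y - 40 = (y - 4)*(y^2 - 7*y + 10) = (y - 5)*(y - 4)*(y - 2)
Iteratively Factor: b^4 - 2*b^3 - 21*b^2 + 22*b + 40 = (b + 1)*(b^3 - 3*b^2 - 18*b + 40) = (b - 2)*(b + 1)*(b^2 - b - 20) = (b - 2)*(b + 1)*(b + 4)*(b - 5)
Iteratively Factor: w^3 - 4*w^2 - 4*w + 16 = (w - 4)*(w^2 - 4) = (w - 4)*(w - 2)*(w + 2)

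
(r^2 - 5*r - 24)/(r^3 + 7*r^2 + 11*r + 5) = (r^2 - 5*r - 24)/(r^3 + 7*r^2 + 11*r + 5)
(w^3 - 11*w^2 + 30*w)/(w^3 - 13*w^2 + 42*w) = (w - 5)/(w - 7)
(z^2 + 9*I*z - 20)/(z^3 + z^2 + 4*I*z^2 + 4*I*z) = (z + 5*I)/(z*(z + 1))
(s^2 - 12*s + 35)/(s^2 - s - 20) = (s - 7)/(s + 4)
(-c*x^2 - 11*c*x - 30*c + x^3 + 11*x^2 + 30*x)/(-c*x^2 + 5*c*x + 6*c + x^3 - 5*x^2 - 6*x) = (x^2 + 11*x + 30)/(x^2 - 5*x - 6)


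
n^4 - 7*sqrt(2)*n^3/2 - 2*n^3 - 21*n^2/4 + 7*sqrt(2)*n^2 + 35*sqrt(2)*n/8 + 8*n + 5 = (n - 5/2)*(n + 1/2)*(n - 4*sqrt(2))*(n + sqrt(2)/2)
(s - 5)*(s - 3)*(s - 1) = s^3 - 9*s^2 + 23*s - 15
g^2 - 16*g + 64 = (g - 8)^2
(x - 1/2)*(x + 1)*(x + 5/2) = x^3 + 3*x^2 + 3*x/4 - 5/4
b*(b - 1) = b^2 - b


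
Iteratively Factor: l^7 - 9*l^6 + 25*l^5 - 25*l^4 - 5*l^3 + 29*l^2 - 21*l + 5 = (l - 1)*(l^6 - 8*l^5 + 17*l^4 - 8*l^3 - 13*l^2 + 16*l - 5) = (l - 1)*(l + 1)*(l^5 - 9*l^4 + 26*l^3 - 34*l^2 + 21*l - 5) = (l - 1)^2*(l + 1)*(l^4 - 8*l^3 + 18*l^2 - 16*l + 5) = (l - 1)^3*(l + 1)*(l^3 - 7*l^2 + 11*l - 5) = (l - 5)*(l - 1)^3*(l + 1)*(l^2 - 2*l + 1) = (l - 5)*(l - 1)^4*(l + 1)*(l - 1)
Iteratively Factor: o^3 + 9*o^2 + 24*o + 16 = (o + 4)*(o^2 + 5*o + 4) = (o + 4)^2*(o + 1)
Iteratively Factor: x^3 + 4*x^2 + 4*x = (x + 2)*(x^2 + 2*x) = x*(x + 2)*(x + 2)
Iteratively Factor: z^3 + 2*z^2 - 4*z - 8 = (z + 2)*(z^2 - 4) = (z + 2)^2*(z - 2)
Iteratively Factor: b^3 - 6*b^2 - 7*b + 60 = (b + 3)*(b^2 - 9*b + 20) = (b - 5)*(b + 3)*(b - 4)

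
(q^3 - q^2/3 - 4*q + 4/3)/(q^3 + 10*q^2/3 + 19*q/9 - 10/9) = 3*(q - 2)/(3*q + 5)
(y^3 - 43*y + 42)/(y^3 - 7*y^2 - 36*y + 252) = (y^2 + 6*y - 7)/(y^2 - y - 42)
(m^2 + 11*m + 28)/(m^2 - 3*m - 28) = (m + 7)/(m - 7)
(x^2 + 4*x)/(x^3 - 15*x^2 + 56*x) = (x + 4)/(x^2 - 15*x + 56)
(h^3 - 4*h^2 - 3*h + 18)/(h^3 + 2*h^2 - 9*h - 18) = (h - 3)/(h + 3)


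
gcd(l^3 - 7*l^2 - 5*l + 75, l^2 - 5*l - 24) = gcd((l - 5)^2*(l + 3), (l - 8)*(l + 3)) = l + 3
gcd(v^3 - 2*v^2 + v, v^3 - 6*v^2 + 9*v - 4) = v^2 - 2*v + 1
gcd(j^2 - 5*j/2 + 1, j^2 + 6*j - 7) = 1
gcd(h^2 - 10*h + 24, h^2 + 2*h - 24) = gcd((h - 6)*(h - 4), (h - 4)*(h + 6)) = h - 4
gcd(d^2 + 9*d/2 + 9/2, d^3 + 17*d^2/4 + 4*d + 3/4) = d + 3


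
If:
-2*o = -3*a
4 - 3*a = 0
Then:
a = 4/3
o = 2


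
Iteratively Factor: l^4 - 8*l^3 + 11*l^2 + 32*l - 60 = (l - 2)*(l^3 - 6*l^2 - l + 30) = (l - 5)*(l - 2)*(l^2 - l - 6) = (l - 5)*(l - 3)*(l - 2)*(l + 2)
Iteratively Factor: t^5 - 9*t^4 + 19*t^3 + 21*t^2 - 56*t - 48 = (t - 4)*(t^4 - 5*t^3 - t^2 + 17*t + 12) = (t - 4)*(t + 1)*(t^3 - 6*t^2 + 5*t + 12) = (t - 4)*(t + 1)^2*(t^2 - 7*t + 12) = (t - 4)^2*(t + 1)^2*(t - 3)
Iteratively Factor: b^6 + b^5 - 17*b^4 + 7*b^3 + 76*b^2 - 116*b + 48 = (b - 2)*(b^5 + 3*b^4 - 11*b^3 - 15*b^2 + 46*b - 24) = (b - 2)^2*(b^4 + 5*b^3 - b^2 - 17*b + 12) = (b - 2)^2*(b - 1)*(b^3 + 6*b^2 + 5*b - 12) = (b - 2)^2*(b - 1)*(b + 4)*(b^2 + 2*b - 3) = (b - 2)^2*(b - 1)^2*(b + 4)*(b + 3)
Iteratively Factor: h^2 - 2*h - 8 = (h + 2)*(h - 4)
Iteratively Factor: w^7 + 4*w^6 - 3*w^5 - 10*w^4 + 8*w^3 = (w)*(w^6 + 4*w^5 - 3*w^4 - 10*w^3 + 8*w^2) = w*(w - 1)*(w^5 + 5*w^4 + 2*w^3 - 8*w^2) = w*(w - 1)^2*(w^4 + 6*w^3 + 8*w^2) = w^2*(w - 1)^2*(w^3 + 6*w^2 + 8*w) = w^3*(w - 1)^2*(w^2 + 6*w + 8) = w^3*(w - 1)^2*(w + 4)*(w + 2)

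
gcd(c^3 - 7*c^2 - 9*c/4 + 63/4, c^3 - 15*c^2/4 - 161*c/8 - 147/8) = c^2 - 11*c/2 - 21/2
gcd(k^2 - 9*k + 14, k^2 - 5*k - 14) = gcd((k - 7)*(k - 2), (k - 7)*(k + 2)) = k - 7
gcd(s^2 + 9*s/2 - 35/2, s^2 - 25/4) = s - 5/2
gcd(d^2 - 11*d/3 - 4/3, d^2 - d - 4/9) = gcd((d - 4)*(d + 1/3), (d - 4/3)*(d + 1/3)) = d + 1/3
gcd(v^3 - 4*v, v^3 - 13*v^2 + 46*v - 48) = v - 2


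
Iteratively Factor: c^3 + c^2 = (c + 1)*(c^2) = c*(c + 1)*(c)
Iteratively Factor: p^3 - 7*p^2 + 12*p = (p - 3)*(p^2 - 4*p) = (p - 4)*(p - 3)*(p)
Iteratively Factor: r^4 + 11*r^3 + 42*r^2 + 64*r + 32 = (r + 2)*(r^3 + 9*r^2 + 24*r + 16) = (r + 2)*(r + 4)*(r^2 + 5*r + 4) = (r + 1)*(r + 2)*(r + 4)*(r + 4)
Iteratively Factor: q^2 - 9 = (q - 3)*(q + 3)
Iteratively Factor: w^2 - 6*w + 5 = (w - 1)*(w - 5)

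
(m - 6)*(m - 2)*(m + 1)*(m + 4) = m^4 - 3*m^3 - 24*m^2 + 28*m + 48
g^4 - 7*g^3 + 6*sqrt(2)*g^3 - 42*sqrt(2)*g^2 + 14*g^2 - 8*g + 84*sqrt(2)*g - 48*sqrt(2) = (g - 4)*(g - 2)*(g - 1)*(g + 6*sqrt(2))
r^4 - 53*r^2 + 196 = (r - 7)*(r - 2)*(r + 2)*(r + 7)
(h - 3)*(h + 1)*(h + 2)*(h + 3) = h^4 + 3*h^3 - 7*h^2 - 27*h - 18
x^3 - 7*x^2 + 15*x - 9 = (x - 3)^2*(x - 1)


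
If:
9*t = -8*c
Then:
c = -9*t/8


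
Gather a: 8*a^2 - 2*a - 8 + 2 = 8*a^2 - 2*a - 6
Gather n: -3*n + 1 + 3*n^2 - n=3*n^2 - 4*n + 1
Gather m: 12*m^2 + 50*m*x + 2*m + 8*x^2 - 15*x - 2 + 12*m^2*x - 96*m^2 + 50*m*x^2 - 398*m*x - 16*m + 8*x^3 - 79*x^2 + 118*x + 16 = m^2*(12*x - 84) + m*(50*x^2 - 348*x - 14) + 8*x^3 - 71*x^2 + 103*x + 14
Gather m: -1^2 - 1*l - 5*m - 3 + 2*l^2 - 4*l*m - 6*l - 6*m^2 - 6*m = 2*l^2 - 7*l - 6*m^2 + m*(-4*l - 11) - 4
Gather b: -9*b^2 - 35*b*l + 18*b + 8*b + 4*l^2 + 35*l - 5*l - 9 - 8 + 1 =-9*b^2 + b*(26 - 35*l) + 4*l^2 + 30*l - 16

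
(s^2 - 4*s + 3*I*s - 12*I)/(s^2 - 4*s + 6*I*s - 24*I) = (s + 3*I)/(s + 6*I)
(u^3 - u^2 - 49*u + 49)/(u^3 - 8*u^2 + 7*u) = (u + 7)/u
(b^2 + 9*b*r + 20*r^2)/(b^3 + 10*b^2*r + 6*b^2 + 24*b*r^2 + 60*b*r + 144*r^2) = (b + 5*r)/(b^2 + 6*b*r + 6*b + 36*r)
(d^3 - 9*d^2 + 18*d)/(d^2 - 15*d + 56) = d*(d^2 - 9*d + 18)/(d^2 - 15*d + 56)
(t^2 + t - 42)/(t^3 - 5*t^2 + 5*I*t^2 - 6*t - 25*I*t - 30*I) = (t + 7)/(t^2 + t*(1 + 5*I) + 5*I)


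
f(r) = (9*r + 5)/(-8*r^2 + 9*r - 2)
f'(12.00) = 0.01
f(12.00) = -0.11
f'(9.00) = 0.02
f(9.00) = -0.15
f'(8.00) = 0.03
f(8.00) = -0.17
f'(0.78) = 1850.48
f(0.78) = 78.66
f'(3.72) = 0.20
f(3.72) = -0.49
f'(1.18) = 20.74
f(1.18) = -6.20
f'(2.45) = 0.72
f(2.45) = -0.97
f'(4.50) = 0.12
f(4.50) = -0.37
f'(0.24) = -438.25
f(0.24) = -23.80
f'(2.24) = 0.99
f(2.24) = -1.14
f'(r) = (9*r + 5)*(16*r - 9)/(-8*r^2 + 9*r - 2)^2 + 9/(-8*r^2 + 9*r - 2)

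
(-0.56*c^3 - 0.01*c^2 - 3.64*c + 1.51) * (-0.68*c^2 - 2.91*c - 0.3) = 0.3808*c^5 + 1.6364*c^4 + 2.6723*c^3 + 9.5686*c^2 - 3.3021*c - 0.453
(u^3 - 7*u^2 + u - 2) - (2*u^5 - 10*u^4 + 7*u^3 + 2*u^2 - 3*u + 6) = -2*u^5 + 10*u^4 - 6*u^3 - 9*u^2 + 4*u - 8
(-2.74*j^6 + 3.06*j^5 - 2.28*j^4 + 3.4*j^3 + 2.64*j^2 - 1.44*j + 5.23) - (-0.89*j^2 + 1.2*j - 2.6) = -2.74*j^6 + 3.06*j^5 - 2.28*j^4 + 3.4*j^3 + 3.53*j^2 - 2.64*j + 7.83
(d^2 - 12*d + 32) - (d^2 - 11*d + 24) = 8 - d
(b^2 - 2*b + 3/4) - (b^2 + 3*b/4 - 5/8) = 11/8 - 11*b/4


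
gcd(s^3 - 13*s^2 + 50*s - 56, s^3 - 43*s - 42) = s - 7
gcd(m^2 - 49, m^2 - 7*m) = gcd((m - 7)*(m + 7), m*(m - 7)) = m - 7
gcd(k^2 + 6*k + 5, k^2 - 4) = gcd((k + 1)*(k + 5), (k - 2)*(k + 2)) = 1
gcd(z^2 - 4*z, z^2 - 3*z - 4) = z - 4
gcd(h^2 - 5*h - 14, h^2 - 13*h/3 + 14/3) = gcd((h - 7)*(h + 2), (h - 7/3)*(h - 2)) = 1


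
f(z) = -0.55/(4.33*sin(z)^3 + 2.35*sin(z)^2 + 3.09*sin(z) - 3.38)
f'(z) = -0.55*(-12.99*sin(z)^2*cos(z) - 4.7*sin(z)*cos(z) - 3.09*cos(z))/(4.33*sin(z)^3 + 2.35*sin(z)^2 + 3.09*sin(z) - 3.38)^2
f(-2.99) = 0.14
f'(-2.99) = -0.10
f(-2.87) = 0.13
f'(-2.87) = -0.09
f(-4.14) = -0.16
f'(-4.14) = -0.41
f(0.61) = 22.38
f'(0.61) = 7498.71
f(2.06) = -0.13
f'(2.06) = -0.26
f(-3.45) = 0.26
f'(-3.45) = -0.68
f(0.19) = 0.20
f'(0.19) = 0.33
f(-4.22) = -0.13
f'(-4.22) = -0.26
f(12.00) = 0.11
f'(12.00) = 0.08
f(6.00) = 0.13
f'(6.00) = 0.09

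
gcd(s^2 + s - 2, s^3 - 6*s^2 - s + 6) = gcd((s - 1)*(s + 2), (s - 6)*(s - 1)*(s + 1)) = s - 1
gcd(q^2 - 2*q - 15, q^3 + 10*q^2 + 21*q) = q + 3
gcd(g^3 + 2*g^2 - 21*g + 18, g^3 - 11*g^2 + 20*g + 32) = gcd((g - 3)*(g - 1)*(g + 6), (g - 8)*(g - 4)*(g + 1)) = 1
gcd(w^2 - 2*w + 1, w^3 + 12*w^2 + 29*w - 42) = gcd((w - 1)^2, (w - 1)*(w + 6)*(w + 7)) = w - 1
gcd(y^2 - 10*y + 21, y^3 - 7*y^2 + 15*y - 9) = y - 3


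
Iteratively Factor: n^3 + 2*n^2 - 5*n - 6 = (n + 3)*(n^2 - n - 2) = (n - 2)*(n + 3)*(n + 1)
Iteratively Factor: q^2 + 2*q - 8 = (q + 4)*(q - 2)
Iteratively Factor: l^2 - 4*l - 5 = (l - 5)*(l + 1)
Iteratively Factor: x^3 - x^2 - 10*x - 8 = (x - 4)*(x^2 + 3*x + 2) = (x - 4)*(x + 1)*(x + 2)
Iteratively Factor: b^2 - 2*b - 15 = (b - 5)*(b + 3)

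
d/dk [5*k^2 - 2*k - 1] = 10*k - 2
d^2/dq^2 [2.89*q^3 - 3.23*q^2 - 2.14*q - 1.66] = 17.34*q - 6.46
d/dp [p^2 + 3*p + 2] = 2*p + 3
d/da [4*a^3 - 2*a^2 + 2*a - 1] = 12*a^2 - 4*a + 2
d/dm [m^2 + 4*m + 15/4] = 2*m + 4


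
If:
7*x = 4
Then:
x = 4/7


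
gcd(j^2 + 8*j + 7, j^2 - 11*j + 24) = 1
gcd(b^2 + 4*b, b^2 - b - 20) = b + 4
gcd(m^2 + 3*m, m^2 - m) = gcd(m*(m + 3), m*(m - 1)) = m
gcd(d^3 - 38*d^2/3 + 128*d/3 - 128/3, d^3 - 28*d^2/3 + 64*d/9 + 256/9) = d^2 - 32*d/3 + 64/3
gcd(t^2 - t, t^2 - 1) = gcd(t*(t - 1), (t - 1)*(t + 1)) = t - 1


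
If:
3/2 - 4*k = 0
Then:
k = 3/8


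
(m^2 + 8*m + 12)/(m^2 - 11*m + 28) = (m^2 + 8*m + 12)/(m^2 - 11*m + 28)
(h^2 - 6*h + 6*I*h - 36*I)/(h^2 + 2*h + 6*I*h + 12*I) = (h - 6)/(h + 2)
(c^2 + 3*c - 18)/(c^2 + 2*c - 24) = (c - 3)/(c - 4)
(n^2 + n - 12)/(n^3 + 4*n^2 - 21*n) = (n + 4)/(n*(n + 7))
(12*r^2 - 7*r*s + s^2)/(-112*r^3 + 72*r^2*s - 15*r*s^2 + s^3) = (-3*r + s)/(28*r^2 - 11*r*s + s^2)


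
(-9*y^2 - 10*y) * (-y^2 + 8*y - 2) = 9*y^4 - 62*y^3 - 62*y^2 + 20*y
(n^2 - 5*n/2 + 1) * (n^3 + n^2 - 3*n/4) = n^5 - 3*n^4/2 - 9*n^3/4 + 23*n^2/8 - 3*n/4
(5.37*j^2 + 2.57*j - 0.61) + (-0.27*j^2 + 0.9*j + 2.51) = 5.1*j^2 + 3.47*j + 1.9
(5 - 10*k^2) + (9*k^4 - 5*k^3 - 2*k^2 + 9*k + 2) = 9*k^4 - 5*k^3 - 12*k^2 + 9*k + 7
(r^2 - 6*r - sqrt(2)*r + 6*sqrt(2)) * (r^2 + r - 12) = r^4 - 5*r^3 - sqrt(2)*r^3 - 18*r^2 + 5*sqrt(2)*r^2 + 18*sqrt(2)*r + 72*r - 72*sqrt(2)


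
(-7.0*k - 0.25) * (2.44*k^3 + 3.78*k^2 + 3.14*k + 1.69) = -17.08*k^4 - 27.07*k^3 - 22.925*k^2 - 12.615*k - 0.4225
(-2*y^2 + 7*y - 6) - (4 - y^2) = -y^2 + 7*y - 10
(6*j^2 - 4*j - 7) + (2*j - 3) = 6*j^2 - 2*j - 10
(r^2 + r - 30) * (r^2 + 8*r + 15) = r^4 + 9*r^3 - 7*r^2 - 225*r - 450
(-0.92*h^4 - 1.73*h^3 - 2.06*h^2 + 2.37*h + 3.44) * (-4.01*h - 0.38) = 3.6892*h^5 + 7.2869*h^4 + 8.918*h^3 - 8.7209*h^2 - 14.695*h - 1.3072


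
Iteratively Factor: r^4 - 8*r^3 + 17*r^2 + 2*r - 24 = (r - 3)*(r^3 - 5*r^2 + 2*r + 8) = (r - 4)*(r - 3)*(r^2 - r - 2) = (r - 4)*(r - 3)*(r - 2)*(r + 1)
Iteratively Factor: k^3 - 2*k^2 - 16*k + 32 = (k - 4)*(k^2 + 2*k - 8) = (k - 4)*(k - 2)*(k + 4)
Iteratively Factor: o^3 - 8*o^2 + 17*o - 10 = (o - 2)*(o^2 - 6*o + 5) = (o - 2)*(o - 1)*(o - 5)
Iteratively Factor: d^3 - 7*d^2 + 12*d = (d - 3)*(d^2 - 4*d) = (d - 4)*(d - 3)*(d)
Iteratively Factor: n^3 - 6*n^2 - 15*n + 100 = (n - 5)*(n^2 - n - 20) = (n - 5)*(n + 4)*(n - 5)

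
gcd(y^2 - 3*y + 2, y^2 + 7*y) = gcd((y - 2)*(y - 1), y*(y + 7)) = 1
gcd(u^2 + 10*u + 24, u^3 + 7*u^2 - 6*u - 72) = u^2 + 10*u + 24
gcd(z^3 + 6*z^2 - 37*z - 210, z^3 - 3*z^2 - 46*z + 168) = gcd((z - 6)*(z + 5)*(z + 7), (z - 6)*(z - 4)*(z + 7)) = z^2 + z - 42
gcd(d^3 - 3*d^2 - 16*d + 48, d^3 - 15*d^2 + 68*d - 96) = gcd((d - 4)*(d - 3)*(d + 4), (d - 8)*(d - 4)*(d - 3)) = d^2 - 7*d + 12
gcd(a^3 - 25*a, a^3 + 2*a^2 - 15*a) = a^2 + 5*a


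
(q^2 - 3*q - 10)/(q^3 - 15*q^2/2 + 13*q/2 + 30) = 2*(q + 2)/(2*q^2 - 5*q - 12)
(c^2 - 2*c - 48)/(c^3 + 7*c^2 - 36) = (c - 8)/(c^2 + c - 6)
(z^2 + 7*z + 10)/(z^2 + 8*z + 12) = (z + 5)/(z + 6)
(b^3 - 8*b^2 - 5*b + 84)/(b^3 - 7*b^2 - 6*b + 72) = (b - 7)/(b - 6)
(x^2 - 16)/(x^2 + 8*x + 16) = (x - 4)/(x + 4)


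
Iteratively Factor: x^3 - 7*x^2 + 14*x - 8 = (x - 4)*(x^2 - 3*x + 2) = (x - 4)*(x - 1)*(x - 2)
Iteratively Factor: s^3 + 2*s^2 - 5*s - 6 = (s + 1)*(s^2 + s - 6) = (s - 2)*(s + 1)*(s + 3)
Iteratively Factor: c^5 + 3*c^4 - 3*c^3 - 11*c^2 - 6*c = (c + 1)*(c^4 + 2*c^3 - 5*c^2 - 6*c) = (c + 1)^2*(c^3 + c^2 - 6*c) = (c + 1)^2*(c + 3)*(c^2 - 2*c) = (c - 2)*(c + 1)^2*(c + 3)*(c)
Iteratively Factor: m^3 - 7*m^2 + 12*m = (m)*(m^2 - 7*m + 12) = m*(m - 4)*(m - 3)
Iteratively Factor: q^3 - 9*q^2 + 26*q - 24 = (q - 2)*(q^2 - 7*q + 12) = (q - 4)*(q - 2)*(q - 3)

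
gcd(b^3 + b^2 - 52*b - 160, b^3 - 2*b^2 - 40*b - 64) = b^2 - 4*b - 32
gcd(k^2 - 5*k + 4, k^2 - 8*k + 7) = k - 1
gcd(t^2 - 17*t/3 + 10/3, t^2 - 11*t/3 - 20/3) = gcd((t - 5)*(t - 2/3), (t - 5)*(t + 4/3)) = t - 5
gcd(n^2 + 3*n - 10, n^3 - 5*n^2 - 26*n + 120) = n + 5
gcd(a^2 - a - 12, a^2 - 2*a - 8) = a - 4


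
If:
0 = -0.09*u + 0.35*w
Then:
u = 3.88888888888889*w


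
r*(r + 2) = r^2 + 2*r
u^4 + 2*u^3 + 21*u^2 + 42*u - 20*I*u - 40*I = (u + 2)*(u - 4*I)*(u - I)*(u + 5*I)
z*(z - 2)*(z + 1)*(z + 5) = z^4 + 4*z^3 - 7*z^2 - 10*z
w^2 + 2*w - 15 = (w - 3)*(w + 5)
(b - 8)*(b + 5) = b^2 - 3*b - 40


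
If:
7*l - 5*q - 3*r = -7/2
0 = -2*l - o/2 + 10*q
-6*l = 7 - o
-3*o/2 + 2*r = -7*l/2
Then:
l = -56/15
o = -77/5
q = -91/60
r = -301/60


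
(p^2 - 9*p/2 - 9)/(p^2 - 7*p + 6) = (p + 3/2)/(p - 1)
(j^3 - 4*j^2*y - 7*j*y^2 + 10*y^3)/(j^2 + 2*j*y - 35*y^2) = (j^2 + j*y - 2*y^2)/(j + 7*y)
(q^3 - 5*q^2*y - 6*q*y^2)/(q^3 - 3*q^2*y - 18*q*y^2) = (q + y)/(q + 3*y)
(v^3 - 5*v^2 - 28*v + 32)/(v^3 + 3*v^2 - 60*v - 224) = (v - 1)/(v + 7)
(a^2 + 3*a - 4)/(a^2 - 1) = (a + 4)/(a + 1)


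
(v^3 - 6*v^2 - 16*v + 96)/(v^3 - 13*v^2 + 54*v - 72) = (v + 4)/(v - 3)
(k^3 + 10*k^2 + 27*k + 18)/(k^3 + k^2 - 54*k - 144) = (k + 1)/(k - 8)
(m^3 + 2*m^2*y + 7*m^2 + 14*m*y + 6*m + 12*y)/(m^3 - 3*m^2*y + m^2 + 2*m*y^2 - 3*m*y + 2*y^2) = (m^2 + 2*m*y + 6*m + 12*y)/(m^2 - 3*m*y + 2*y^2)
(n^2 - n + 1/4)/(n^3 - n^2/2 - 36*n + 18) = (n - 1/2)/(n^2 - 36)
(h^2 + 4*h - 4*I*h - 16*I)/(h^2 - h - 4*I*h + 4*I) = (h + 4)/(h - 1)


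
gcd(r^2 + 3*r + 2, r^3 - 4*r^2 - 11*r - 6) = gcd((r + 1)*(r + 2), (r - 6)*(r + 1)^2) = r + 1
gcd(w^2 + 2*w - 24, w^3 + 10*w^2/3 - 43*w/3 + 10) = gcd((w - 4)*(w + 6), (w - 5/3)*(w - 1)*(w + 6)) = w + 6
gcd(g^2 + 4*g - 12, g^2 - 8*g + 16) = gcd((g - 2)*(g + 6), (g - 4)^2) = 1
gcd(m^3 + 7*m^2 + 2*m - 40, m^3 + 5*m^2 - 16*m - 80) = m^2 + 9*m + 20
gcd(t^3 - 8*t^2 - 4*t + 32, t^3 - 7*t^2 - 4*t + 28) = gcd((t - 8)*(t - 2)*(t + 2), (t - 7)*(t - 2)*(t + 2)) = t^2 - 4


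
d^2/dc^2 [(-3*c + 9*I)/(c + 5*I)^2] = 6*(-c + 19*I)/(c + 5*I)^4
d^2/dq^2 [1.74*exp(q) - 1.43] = 1.74*exp(q)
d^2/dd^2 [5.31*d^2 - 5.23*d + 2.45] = 10.6200000000000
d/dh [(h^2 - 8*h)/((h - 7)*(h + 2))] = (3*h^2 - 28*h + 112)/(h^4 - 10*h^3 - 3*h^2 + 140*h + 196)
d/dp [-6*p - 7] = -6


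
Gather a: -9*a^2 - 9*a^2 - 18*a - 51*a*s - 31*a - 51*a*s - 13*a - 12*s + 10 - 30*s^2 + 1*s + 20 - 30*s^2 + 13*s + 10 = -18*a^2 + a*(-102*s - 62) - 60*s^2 + 2*s + 40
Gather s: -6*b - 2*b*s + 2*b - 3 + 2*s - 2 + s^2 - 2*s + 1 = -2*b*s - 4*b + s^2 - 4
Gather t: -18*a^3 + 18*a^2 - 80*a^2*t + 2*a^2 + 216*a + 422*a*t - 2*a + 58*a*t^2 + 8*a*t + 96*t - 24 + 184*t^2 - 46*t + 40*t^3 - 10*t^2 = -18*a^3 + 20*a^2 + 214*a + 40*t^3 + t^2*(58*a + 174) + t*(-80*a^2 + 430*a + 50) - 24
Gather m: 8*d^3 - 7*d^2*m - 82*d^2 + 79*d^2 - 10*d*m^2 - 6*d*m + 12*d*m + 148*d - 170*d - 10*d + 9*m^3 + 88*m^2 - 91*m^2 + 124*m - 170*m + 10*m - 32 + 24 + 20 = 8*d^3 - 3*d^2 - 32*d + 9*m^3 + m^2*(-10*d - 3) + m*(-7*d^2 + 6*d - 36) + 12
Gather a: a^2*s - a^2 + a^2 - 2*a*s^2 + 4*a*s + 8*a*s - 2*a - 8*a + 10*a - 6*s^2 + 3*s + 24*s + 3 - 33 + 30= a^2*s + a*(-2*s^2 + 12*s) - 6*s^2 + 27*s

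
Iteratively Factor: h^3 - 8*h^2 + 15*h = (h - 3)*(h^2 - 5*h) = (h - 5)*(h - 3)*(h)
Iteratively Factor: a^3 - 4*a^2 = (a)*(a^2 - 4*a) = a^2*(a - 4)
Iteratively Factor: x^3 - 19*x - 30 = (x + 3)*(x^2 - 3*x - 10) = (x + 2)*(x + 3)*(x - 5)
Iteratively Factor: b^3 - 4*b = (b + 2)*(b^2 - 2*b) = (b - 2)*(b + 2)*(b)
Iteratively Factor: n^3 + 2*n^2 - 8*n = (n - 2)*(n^2 + 4*n) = (n - 2)*(n + 4)*(n)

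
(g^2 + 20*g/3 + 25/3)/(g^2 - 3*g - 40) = (g + 5/3)/(g - 8)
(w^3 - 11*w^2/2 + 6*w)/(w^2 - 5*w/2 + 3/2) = w*(w - 4)/(w - 1)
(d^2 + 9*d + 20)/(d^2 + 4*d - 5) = (d + 4)/(d - 1)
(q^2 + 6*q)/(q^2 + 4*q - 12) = q/(q - 2)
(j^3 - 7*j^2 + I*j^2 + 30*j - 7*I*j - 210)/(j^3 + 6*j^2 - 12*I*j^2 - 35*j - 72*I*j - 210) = (j^2 + j*(-7 + 6*I) - 42*I)/(j^2 + j*(6 - 7*I) - 42*I)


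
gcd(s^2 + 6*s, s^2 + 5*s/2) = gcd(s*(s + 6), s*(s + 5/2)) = s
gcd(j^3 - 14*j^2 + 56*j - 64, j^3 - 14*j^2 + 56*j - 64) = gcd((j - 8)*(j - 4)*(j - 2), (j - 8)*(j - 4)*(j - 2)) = j^3 - 14*j^2 + 56*j - 64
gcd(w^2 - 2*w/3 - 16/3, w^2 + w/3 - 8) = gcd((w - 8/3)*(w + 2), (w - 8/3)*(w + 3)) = w - 8/3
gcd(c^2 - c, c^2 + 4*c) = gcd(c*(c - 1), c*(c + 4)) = c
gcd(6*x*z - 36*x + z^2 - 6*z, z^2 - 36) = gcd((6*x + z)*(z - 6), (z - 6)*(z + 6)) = z - 6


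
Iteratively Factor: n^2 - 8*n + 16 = (n - 4)*(n - 4)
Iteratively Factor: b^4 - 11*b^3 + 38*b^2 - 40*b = (b - 4)*(b^3 - 7*b^2 + 10*b) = b*(b - 4)*(b^2 - 7*b + 10) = b*(b - 4)*(b - 2)*(b - 5)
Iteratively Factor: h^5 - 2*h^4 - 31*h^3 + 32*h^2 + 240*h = (h + 3)*(h^4 - 5*h^3 - 16*h^2 + 80*h) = (h - 5)*(h + 3)*(h^3 - 16*h) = h*(h - 5)*(h + 3)*(h^2 - 16) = h*(h - 5)*(h - 4)*(h + 3)*(h + 4)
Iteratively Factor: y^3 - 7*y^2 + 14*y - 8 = (y - 2)*(y^2 - 5*y + 4) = (y - 4)*(y - 2)*(y - 1)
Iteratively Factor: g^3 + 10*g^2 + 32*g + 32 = (g + 4)*(g^2 + 6*g + 8) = (g + 4)^2*(g + 2)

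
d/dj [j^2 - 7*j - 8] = 2*j - 7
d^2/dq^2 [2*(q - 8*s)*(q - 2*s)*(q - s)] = 12*q - 44*s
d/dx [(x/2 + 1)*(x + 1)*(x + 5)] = 3*x^2/2 + 8*x + 17/2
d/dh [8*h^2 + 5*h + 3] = 16*h + 5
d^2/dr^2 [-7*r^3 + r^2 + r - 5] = 2 - 42*r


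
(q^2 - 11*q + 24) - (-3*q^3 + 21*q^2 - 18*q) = 3*q^3 - 20*q^2 + 7*q + 24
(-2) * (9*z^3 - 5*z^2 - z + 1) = -18*z^3 + 10*z^2 + 2*z - 2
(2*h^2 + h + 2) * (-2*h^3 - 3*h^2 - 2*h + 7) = -4*h^5 - 8*h^4 - 11*h^3 + 6*h^2 + 3*h + 14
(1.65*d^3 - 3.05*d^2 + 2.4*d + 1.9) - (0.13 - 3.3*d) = 1.65*d^3 - 3.05*d^2 + 5.7*d + 1.77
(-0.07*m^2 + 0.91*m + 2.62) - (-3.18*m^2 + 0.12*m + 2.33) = 3.11*m^2 + 0.79*m + 0.29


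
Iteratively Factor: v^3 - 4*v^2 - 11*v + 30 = (v + 3)*(v^2 - 7*v + 10) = (v - 2)*(v + 3)*(v - 5)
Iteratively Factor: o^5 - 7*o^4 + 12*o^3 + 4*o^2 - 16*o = (o - 2)*(o^4 - 5*o^3 + 2*o^2 + 8*o) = (o - 2)^2*(o^3 - 3*o^2 - 4*o) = (o - 4)*(o - 2)^2*(o^2 + o) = (o - 4)*(o - 2)^2*(o + 1)*(o)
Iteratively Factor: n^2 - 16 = (n + 4)*(n - 4)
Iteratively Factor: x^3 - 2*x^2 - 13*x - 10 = (x + 2)*(x^2 - 4*x - 5) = (x - 5)*(x + 2)*(x + 1)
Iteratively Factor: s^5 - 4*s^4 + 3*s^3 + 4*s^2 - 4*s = (s - 2)*(s^4 - 2*s^3 - s^2 + 2*s) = (s - 2)*(s - 1)*(s^3 - s^2 - 2*s) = (s - 2)^2*(s - 1)*(s^2 + s) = s*(s - 2)^2*(s - 1)*(s + 1)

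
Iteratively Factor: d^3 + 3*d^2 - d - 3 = (d + 3)*(d^2 - 1) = (d - 1)*(d + 3)*(d + 1)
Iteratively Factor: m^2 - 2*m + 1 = (m - 1)*(m - 1)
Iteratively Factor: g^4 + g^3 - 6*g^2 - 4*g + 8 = (g + 2)*(g^3 - g^2 - 4*g + 4) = (g - 1)*(g + 2)*(g^2 - 4) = (g - 1)*(g + 2)^2*(g - 2)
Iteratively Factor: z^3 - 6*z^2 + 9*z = (z - 3)*(z^2 - 3*z) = (z - 3)^2*(z)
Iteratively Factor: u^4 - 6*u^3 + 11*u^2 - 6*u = (u - 1)*(u^3 - 5*u^2 + 6*u) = u*(u - 1)*(u^2 - 5*u + 6) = u*(u - 2)*(u - 1)*(u - 3)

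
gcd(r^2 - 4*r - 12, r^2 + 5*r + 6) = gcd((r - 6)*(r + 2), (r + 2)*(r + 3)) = r + 2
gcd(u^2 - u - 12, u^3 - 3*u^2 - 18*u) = u + 3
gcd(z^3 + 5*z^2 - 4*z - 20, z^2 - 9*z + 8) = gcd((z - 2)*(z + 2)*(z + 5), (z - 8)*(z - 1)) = 1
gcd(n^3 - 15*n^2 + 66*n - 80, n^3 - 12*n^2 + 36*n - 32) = n^2 - 10*n + 16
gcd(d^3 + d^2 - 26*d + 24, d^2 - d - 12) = d - 4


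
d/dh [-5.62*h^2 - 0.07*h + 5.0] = -11.24*h - 0.07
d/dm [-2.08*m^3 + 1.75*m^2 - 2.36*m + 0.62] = -6.24*m^2 + 3.5*m - 2.36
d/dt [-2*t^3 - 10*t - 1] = -6*t^2 - 10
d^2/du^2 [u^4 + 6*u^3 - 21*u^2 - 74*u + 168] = 12*u^2 + 36*u - 42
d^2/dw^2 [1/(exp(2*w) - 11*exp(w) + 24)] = ((11 - 4*exp(w))*(exp(2*w) - 11*exp(w) + 24) + 2*(2*exp(w) - 11)^2*exp(w))*exp(w)/(exp(2*w) - 11*exp(w) + 24)^3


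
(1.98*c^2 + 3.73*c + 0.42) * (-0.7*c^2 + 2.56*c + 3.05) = -1.386*c^4 + 2.4578*c^3 + 15.2938*c^2 + 12.4517*c + 1.281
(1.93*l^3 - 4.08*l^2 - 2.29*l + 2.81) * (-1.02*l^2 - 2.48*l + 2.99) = -1.9686*l^5 - 0.6248*l^4 + 18.2249*l^3 - 9.3862*l^2 - 13.8159*l + 8.4019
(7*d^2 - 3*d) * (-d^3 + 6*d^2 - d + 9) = -7*d^5 + 45*d^4 - 25*d^3 + 66*d^2 - 27*d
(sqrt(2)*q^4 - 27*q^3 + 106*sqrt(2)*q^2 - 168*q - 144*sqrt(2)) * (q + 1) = sqrt(2)*q^5 - 27*q^4 + sqrt(2)*q^4 - 27*q^3 + 106*sqrt(2)*q^3 - 168*q^2 + 106*sqrt(2)*q^2 - 144*sqrt(2)*q - 168*q - 144*sqrt(2)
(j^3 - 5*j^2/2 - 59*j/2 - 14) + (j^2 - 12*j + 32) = j^3 - 3*j^2/2 - 83*j/2 + 18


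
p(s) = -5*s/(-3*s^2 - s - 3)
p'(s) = -5*s*(6*s + 1)/(-3*s^2 - s - 3)^2 - 5/(-3*s^2 - s - 3) = 15*(1 - s^2)/(9*s^4 + 6*s^3 + 19*s^2 + 6*s + 9)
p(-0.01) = -0.02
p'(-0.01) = 1.68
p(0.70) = 0.68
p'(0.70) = 0.29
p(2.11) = 0.57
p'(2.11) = -0.15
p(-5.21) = -0.33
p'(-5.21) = -0.06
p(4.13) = 0.35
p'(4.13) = -0.07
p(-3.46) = -0.49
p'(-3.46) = -0.13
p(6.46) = 0.24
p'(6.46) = -0.03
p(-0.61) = -0.87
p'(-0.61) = 0.77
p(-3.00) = -0.56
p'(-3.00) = -0.16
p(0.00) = 0.00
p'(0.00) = 1.67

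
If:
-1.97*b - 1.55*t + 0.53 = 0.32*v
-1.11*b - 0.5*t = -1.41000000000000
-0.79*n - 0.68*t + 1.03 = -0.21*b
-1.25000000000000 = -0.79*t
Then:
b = 0.56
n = 0.09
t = 1.58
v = -9.44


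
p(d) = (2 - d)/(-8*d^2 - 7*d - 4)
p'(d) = (2 - d)*(16*d + 7)/(-8*d^2 - 7*d - 4)^2 - 1/(-8*d^2 - 7*d - 4) = (8*d^2 + 7*d - (d - 2)*(16*d + 7) + 4)/(8*d^2 + 7*d + 4)^2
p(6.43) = 0.01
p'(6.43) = -0.00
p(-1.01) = -0.59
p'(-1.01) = -0.87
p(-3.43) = -0.07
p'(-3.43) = -0.03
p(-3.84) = -0.06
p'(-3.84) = -0.02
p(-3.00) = -0.09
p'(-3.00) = -0.05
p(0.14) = -0.36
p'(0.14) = 0.85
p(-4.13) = -0.05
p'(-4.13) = -0.02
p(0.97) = -0.06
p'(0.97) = 0.12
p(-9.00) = -0.02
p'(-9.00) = 0.00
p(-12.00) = -0.01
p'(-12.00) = 0.00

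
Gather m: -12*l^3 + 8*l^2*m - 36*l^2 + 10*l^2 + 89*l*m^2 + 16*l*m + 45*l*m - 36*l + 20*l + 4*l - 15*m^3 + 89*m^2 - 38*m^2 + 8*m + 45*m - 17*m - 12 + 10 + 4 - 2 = -12*l^3 - 26*l^2 - 12*l - 15*m^3 + m^2*(89*l + 51) + m*(8*l^2 + 61*l + 36)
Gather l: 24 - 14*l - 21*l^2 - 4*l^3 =-4*l^3 - 21*l^2 - 14*l + 24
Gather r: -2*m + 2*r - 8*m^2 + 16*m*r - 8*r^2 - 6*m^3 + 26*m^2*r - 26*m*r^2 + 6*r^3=-6*m^3 - 8*m^2 - 2*m + 6*r^3 + r^2*(-26*m - 8) + r*(26*m^2 + 16*m + 2)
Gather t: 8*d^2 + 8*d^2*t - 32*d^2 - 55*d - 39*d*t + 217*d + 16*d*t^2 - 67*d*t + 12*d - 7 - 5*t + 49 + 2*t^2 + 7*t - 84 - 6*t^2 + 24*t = -24*d^2 + 174*d + t^2*(16*d - 4) + t*(8*d^2 - 106*d + 26) - 42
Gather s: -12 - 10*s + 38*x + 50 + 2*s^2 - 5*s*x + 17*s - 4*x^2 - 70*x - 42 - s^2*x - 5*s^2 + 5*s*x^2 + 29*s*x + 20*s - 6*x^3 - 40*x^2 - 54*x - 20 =s^2*(-x - 3) + s*(5*x^2 + 24*x + 27) - 6*x^3 - 44*x^2 - 86*x - 24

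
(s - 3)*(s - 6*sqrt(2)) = s^2 - 6*sqrt(2)*s - 3*s + 18*sqrt(2)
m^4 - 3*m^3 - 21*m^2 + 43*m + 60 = (m - 5)*(m - 3)*(m + 1)*(m + 4)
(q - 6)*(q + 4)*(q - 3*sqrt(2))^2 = q^4 - 6*sqrt(2)*q^3 - 2*q^3 - 6*q^2 + 12*sqrt(2)*q^2 - 36*q + 144*sqrt(2)*q - 432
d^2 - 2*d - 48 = (d - 8)*(d + 6)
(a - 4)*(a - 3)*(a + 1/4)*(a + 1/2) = a^4 - 25*a^3/4 + 55*a^2/8 + 65*a/8 + 3/2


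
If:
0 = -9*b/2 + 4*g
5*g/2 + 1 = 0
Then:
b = -16/45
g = -2/5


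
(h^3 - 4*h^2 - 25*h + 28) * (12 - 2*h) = -2*h^4 + 20*h^3 + 2*h^2 - 356*h + 336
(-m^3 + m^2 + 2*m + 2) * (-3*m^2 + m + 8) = 3*m^5 - 4*m^4 - 13*m^3 + 4*m^2 + 18*m + 16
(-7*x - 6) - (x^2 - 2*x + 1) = -x^2 - 5*x - 7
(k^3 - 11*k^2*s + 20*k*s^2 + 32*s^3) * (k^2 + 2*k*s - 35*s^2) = k^5 - 9*k^4*s - 37*k^3*s^2 + 457*k^2*s^3 - 636*k*s^4 - 1120*s^5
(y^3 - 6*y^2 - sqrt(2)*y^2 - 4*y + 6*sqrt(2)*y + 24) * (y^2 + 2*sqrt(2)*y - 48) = y^5 - 6*y^4 + sqrt(2)*y^4 - 56*y^3 - 6*sqrt(2)*y^3 + 40*sqrt(2)*y^2 + 336*y^2 - 240*sqrt(2)*y + 192*y - 1152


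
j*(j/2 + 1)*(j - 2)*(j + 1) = j^4/2 + j^3/2 - 2*j^2 - 2*j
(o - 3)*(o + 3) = o^2 - 9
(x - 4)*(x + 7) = x^2 + 3*x - 28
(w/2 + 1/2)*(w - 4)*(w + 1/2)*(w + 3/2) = w^4/2 - w^3/2 - 37*w^2/8 - 41*w/8 - 3/2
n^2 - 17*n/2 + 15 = (n - 6)*(n - 5/2)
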